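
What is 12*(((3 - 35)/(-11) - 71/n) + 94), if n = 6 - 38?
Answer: 104679/88 ≈ 1189.5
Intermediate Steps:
n = -32
12*(((3 - 35)/(-11) - 71/n) + 94) = 12*(((3 - 35)/(-11) - 71/(-32)) + 94) = 12*((-32*(-1/11) - 71*(-1/32)) + 94) = 12*((32/11 + 71/32) + 94) = 12*(1805/352 + 94) = 12*(34893/352) = 104679/88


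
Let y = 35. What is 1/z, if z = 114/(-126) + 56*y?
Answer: 21/41141 ≈ 0.00051044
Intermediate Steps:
z = 41141/21 (z = 114/(-126) + 56*35 = 114*(-1/126) + 1960 = -19/21 + 1960 = 41141/21 ≈ 1959.1)
1/z = 1/(41141/21) = 21/41141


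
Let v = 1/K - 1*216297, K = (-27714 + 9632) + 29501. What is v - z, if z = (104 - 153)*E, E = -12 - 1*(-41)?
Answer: -2453669043/11419 ≈ -2.1488e+5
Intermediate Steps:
E = 29 (E = -12 + 41 = 29)
K = 11419 (K = -18082 + 29501 = 11419)
z = -1421 (z = (104 - 153)*29 = -49*29 = -1421)
v = -2469895442/11419 (v = 1/11419 - 1*216297 = 1/11419 - 216297 = -2469895442/11419 ≈ -2.1630e+5)
v - z = -2469895442/11419 - 1*(-1421) = -2469895442/11419 + 1421 = -2453669043/11419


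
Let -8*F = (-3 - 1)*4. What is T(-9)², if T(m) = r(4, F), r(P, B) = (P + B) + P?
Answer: 100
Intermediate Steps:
F = 2 (F = -(-3 - 1)*4/8 = -(-1)*4/2 = -⅛*(-16) = 2)
r(P, B) = B + 2*P (r(P, B) = (B + P) + P = B + 2*P)
T(m) = 10 (T(m) = 2 + 2*4 = 2 + 8 = 10)
T(-9)² = 10² = 100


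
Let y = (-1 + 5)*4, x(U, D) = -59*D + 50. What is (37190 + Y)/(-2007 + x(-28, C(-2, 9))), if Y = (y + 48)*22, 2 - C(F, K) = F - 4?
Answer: -5514/347 ≈ -15.890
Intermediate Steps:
C(F, K) = 6 - F (C(F, K) = 2 - (F - 4) = 2 - (-4 + F) = 2 + (4 - F) = 6 - F)
x(U, D) = 50 - 59*D
y = 16 (y = 4*4 = 16)
Y = 1408 (Y = (16 + 48)*22 = 64*22 = 1408)
(37190 + Y)/(-2007 + x(-28, C(-2, 9))) = (37190 + 1408)/(-2007 + (50 - 59*(6 - 1*(-2)))) = 38598/(-2007 + (50 - 59*(6 + 2))) = 38598/(-2007 + (50 - 59*8)) = 38598/(-2007 + (50 - 472)) = 38598/(-2007 - 422) = 38598/(-2429) = 38598*(-1/2429) = -5514/347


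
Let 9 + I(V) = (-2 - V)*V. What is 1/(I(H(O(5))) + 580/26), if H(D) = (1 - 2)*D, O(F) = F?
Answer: -13/22 ≈ -0.59091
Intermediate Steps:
H(D) = -D
I(V) = -9 + V*(-2 - V) (I(V) = -9 + (-2 - V)*V = -9 + V*(-2 - V))
1/(I(H(O(5))) + 580/26) = 1/((-9 - (-1*5)² - (-2)*5) + 580/26) = 1/((-9 - 1*(-5)² - 2*(-5)) + 580*(1/26)) = 1/((-9 - 1*25 + 10) + 290/13) = 1/((-9 - 25 + 10) + 290/13) = 1/(-24 + 290/13) = 1/(-22/13) = -13/22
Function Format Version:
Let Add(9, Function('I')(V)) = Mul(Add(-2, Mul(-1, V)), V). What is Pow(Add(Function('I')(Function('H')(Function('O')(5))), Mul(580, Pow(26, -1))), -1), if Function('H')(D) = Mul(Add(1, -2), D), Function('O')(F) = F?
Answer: Rational(-13, 22) ≈ -0.59091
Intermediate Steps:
Function('H')(D) = Mul(-1, D)
Function('I')(V) = Add(-9, Mul(V, Add(-2, Mul(-1, V)))) (Function('I')(V) = Add(-9, Mul(Add(-2, Mul(-1, V)), V)) = Add(-9, Mul(V, Add(-2, Mul(-1, V)))))
Pow(Add(Function('I')(Function('H')(Function('O')(5))), Mul(580, Pow(26, -1))), -1) = Pow(Add(Add(-9, Mul(-1, Pow(Mul(-1, 5), 2)), Mul(-2, Mul(-1, 5))), Mul(580, Pow(26, -1))), -1) = Pow(Add(Add(-9, Mul(-1, Pow(-5, 2)), Mul(-2, -5)), Mul(580, Rational(1, 26))), -1) = Pow(Add(Add(-9, Mul(-1, 25), 10), Rational(290, 13)), -1) = Pow(Add(Add(-9, -25, 10), Rational(290, 13)), -1) = Pow(Add(-24, Rational(290, 13)), -1) = Pow(Rational(-22, 13), -1) = Rational(-13, 22)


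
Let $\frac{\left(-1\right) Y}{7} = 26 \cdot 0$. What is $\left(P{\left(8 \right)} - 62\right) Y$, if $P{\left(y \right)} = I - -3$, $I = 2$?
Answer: $0$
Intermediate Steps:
$P{\left(y \right)} = 5$ ($P{\left(y \right)} = 2 - -3 = 2 + 3 = 5$)
$Y = 0$ ($Y = - 7 \cdot 26 \cdot 0 = \left(-7\right) 0 = 0$)
$\left(P{\left(8 \right)} - 62\right) Y = \left(5 - 62\right) 0 = \left(-57\right) 0 = 0$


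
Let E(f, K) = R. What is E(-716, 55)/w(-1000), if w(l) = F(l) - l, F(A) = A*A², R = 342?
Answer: -19/55555500 ≈ -3.4200e-7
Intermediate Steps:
F(A) = A³
w(l) = l³ - l
E(f, K) = 342
E(-716, 55)/w(-1000) = 342/((-1000)³ - 1*(-1000)) = 342/(-1000000000 + 1000) = 342/(-999999000) = 342*(-1/999999000) = -19/55555500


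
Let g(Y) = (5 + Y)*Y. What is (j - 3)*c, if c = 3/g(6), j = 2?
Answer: -1/22 ≈ -0.045455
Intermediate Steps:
g(Y) = Y*(5 + Y)
c = 1/22 (c = 3/((6*(5 + 6))) = 3/((6*11)) = 3/66 = 3*(1/66) = 1/22 ≈ 0.045455)
(j - 3)*c = (2 - 3)*(1/22) = -1*1/22 = -1/22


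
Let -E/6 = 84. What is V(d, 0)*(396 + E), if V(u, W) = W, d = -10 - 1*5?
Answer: 0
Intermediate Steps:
E = -504 (E = -6*84 = -504)
d = -15 (d = -10 - 5 = -15)
V(d, 0)*(396 + E) = 0*(396 - 504) = 0*(-108) = 0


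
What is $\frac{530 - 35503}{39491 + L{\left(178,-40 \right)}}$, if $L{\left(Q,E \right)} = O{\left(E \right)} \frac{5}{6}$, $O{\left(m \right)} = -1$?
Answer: $- \frac{209838}{236941} \approx -0.88561$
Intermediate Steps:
$L{\left(Q,E \right)} = - \frac{5}{6}$
$\frac{530 - 35503}{39491 + L{\left(178,-40 \right)}} = \frac{530 - 35503}{39491 - \frac{5}{6}} = - \frac{34973}{\frac{236941}{6}} = \left(-34973\right) \frac{6}{236941} = - \frac{209838}{236941}$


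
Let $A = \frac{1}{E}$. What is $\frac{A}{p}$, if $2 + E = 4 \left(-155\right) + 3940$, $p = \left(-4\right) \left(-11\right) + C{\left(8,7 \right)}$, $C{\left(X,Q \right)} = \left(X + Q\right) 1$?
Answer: $\frac{1}{195762} \approx 5.1082 \cdot 10^{-6}$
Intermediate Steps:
$C{\left(X,Q \right)} = Q + X$ ($C{\left(X,Q \right)} = \left(Q + X\right) 1 = Q + X$)
$p = 59$ ($p = \left(-4\right) \left(-11\right) + \left(7 + 8\right) = 44 + 15 = 59$)
$E = 3318$ ($E = -2 + \left(4 \left(-155\right) + 3940\right) = -2 + \left(-620 + 3940\right) = -2 + 3320 = 3318$)
$A = \frac{1}{3318} \approx 0.00030139$
$\frac{A}{p} = \frac{1}{3318 \cdot 59} = \frac{1}{3318} \cdot \frac{1}{59} = \frac{1}{195762}$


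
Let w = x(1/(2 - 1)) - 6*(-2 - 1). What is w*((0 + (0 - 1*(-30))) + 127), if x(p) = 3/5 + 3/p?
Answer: 16956/5 ≈ 3391.2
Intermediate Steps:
x(p) = ⅗ + 3/p (x(p) = 3*(⅕) + 3/p = ⅗ + 3/p)
w = 108/5 (w = (⅗ + 3/(1/(2 - 1))) - 6*(-2 - 1) = (⅗ + 3/(1/1)) - 6*(-3) = (⅗ + 3/1) - 1*(-18) = (⅗ + 3*1) + 18 = (⅗ + 3) + 18 = 18/5 + 18 = 108/5 ≈ 21.600)
w*((0 + (0 - 1*(-30))) + 127) = 108*((0 + (0 - 1*(-30))) + 127)/5 = 108*((0 + (0 + 30)) + 127)/5 = 108*((0 + 30) + 127)/5 = 108*(30 + 127)/5 = (108/5)*157 = 16956/5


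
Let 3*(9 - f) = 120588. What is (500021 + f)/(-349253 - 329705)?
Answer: -229917/339479 ≈ -0.67726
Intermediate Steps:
f = -40187 (f = 9 - 1/3*120588 = 9 - 40196 = -40187)
(500021 + f)/(-349253 - 329705) = (500021 - 40187)/(-349253 - 329705) = 459834/(-678958) = 459834*(-1/678958) = -229917/339479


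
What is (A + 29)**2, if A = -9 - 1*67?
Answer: 2209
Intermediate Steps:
A = -76 (A = -9 - 67 = -76)
(A + 29)**2 = (-76 + 29)**2 = (-47)**2 = 2209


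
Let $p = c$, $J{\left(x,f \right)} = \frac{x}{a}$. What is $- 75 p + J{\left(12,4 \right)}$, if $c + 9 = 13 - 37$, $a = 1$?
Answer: $2487$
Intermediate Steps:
$J{\left(x,f \right)} = x$ ($J{\left(x,f \right)} = \frac{x}{1} = x 1 = x$)
$c = -33$ ($c = -9 + \left(13 - 37\right) = -9 - 24 = -33$)
$p = -33$
$- 75 p + J{\left(12,4 \right)} = \left(-75\right) \left(-33\right) + 12 = 2475 + 12 = 2487$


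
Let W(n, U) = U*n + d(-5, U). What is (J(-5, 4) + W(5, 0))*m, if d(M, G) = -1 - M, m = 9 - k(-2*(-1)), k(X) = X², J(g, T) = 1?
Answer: 25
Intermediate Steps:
m = 5 (m = 9 - (-2*(-1))² = 9 - 1*2² = 9 - 1*4 = 9 - 4 = 5)
W(n, U) = 4 + U*n (W(n, U) = U*n + (-1 - 1*(-5)) = U*n + (-1 + 5) = U*n + 4 = 4 + U*n)
(J(-5, 4) + W(5, 0))*m = (1 + (4 + 0*5))*5 = (1 + (4 + 0))*5 = (1 + 4)*5 = 5*5 = 25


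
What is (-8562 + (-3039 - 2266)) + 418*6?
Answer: -11359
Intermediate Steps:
(-8562 + (-3039 - 2266)) + 418*6 = (-8562 - 5305) + 2508 = -13867 + 2508 = -11359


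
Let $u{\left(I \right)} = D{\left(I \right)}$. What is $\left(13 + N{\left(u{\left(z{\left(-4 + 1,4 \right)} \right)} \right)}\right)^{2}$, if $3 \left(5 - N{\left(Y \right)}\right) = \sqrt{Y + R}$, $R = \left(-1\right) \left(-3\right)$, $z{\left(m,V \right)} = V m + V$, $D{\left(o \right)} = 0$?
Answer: $\frac{\left(54 - \sqrt{3}\right)^{2}}{9} \approx 303.55$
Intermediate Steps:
$z{\left(m,V \right)} = V + V m$
$u{\left(I \right)} = 0$
$R = 3$
$N{\left(Y \right)} = 5 - \frac{\sqrt{3 + Y}}{3}$ ($N{\left(Y \right)} = 5 - \frac{\sqrt{Y + 3}}{3} = 5 - \frac{\sqrt{3 + Y}}{3}$)
$\left(13 + N{\left(u{\left(z{\left(-4 + 1,4 \right)} \right)} \right)}\right)^{2} = \left(13 + \left(5 - \frac{\sqrt{3 + 0}}{3}\right)\right)^{2} = \left(13 + \left(5 - \frac{\sqrt{3}}{3}\right)\right)^{2} = \left(18 - \frac{\sqrt{3}}{3}\right)^{2}$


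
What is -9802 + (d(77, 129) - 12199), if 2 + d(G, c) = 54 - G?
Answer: -22026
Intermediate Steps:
d(G, c) = 52 - G (d(G, c) = -2 + (54 - G) = 52 - G)
-9802 + (d(77, 129) - 12199) = -9802 + ((52 - 1*77) - 12199) = -9802 + ((52 - 77) - 12199) = -9802 + (-25 - 12199) = -9802 - 12224 = -22026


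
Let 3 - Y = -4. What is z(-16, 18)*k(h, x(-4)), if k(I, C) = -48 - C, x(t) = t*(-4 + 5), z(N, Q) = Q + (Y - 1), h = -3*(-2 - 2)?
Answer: -1056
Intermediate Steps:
Y = 7 (Y = 3 - 1*(-4) = 3 + 4 = 7)
h = 12 (h = -3*(-4) = 12)
z(N, Q) = 6 + Q (z(N, Q) = Q + (7 - 1) = Q + 6 = 6 + Q)
x(t) = t (x(t) = t*1 = t)
z(-16, 18)*k(h, x(-4)) = (6 + 18)*(-48 - 1*(-4)) = 24*(-48 + 4) = 24*(-44) = -1056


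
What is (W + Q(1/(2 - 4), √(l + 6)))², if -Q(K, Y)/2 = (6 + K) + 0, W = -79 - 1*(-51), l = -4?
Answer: 1521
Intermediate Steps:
W = -28 (W = -79 + 51 = -28)
Q(K, Y) = -12 - 2*K (Q(K, Y) = -2*((6 + K) + 0) = -2*(6 + K) = -12 - 2*K)
(W + Q(1/(2 - 4), √(l + 6)))² = (-28 + (-12 - 2/(2 - 4)))² = (-28 + (-12 - 2/(-2)))² = (-28 + (-12 - 2*(-½)))² = (-28 + (-12 + 1))² = (-28 - 11)² = (-39)² = 1521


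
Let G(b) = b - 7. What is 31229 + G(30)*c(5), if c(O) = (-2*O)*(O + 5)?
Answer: 28929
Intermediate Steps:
c(O) = -2*O*(5 + O) (c(O) = (-2*O)*(5 + O) = -2*O*(5 + O))
G(b) = -7 + b
31229 + G(30)*c(5) = 31229 + (-7 + 30)*(-2*5*(5 + 5)) = 31229 + 23*(-2*5*10) = 31229 + 23*(-100) = 31229 - 2300 = 28929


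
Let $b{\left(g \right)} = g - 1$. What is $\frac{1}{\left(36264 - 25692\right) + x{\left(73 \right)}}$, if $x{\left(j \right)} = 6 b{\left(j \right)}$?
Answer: $\frac{1}{11004} \approx 9.0876 \cdot 10^{-5}$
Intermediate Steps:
$b{\left(g \right)} = -1 + g$
$x{\left(j \right)} = -6 + 6 j$ ($x{\left(j \right)} = 6 \left(-1 + j\right) = -6 + 6 j$)
$\frac{1}{\left(36264 - 25692\right) + x{\left(73 \right)}} = \frac{1}{\left(36264 - 25692\right) + \left(-6 + 6 \cdot 73\right)} = \frac{1}{10572 + \left(-6 + 438\right)} = \frac{1}{10572 + 432} = \frac{1}{11004}$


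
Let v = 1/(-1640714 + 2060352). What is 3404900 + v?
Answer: 1428825426201/419638 ≈ 3.4049e+6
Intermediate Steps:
v = 1/419638 ≈ 2.3830e-6
3404900 + v = 3404900 + 1/419638 = 1428825426201/419638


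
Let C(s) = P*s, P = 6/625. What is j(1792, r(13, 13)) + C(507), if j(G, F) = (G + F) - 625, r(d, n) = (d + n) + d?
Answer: 756792/625 ≈ 1210.9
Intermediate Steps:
r(d, n) = n + 2*d
P = 6/625 (P = 6*(1/625) = 6/625 ≈ 0.0096000)
C(s) = 6*s/625
j(G, F) = -625 + F + G (j(G, F) = (F + G) - 625 = -625 + F + G)
j(1792, r(13, 13)) + C(507) = (-625 + (13 + 2*13) + 1792) + (6/625)*507 = (-625 + (13 + 26) + 1792) + 3042/625 = (-625 + 39 + 1792) + 3042/625 = 1206 + 3042/625 = 756792/625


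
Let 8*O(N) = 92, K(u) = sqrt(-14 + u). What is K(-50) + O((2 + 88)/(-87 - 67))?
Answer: 23/2 + 8*I ≈ 11.5 + 8.0*I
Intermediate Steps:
O(N) = 23/2 (O(N) = (1/8)*92 = 23/2)
K(-50) + O((2 + 88)/(-87 - 67)) = sqrt(-14 - 50) + 23/2 = sqrt(-64) + 23/2 = 8*I + 23/2 = 23/2 + 8*I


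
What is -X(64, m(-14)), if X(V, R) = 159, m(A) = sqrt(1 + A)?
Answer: -159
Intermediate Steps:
-X(64, m(-14)) = -1*159 = -159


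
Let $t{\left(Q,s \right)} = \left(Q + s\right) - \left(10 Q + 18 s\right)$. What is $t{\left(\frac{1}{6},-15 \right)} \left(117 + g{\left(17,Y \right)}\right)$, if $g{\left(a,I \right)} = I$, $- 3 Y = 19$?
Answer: $28054$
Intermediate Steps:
$Y = - \frac{19}{3}$ ($Y = \left(- \frac{1}{3}\right) 19 = - \frac{19}{3} \approx -6.3333$)
$t{\left(Q,s \right)} = - 17 s - 9 Q$ ($t{\left(Q,s \right)} = \left(Q + s\right) - \left(10 Q + 18 s\right) = - 17 s - 9 Q$)
$t{\left(\frac{1}{6},-15 \right)} \left(117 + g{\left(17,Y \right)}\right) = \left(\left(-17\right) \left(-15\right) - \frac{9}{6}\right) \left(117 - \frac{19}{3}\right) = \left(255 - \frac{3}{2}\right) \frac{332}{3} = \frac{507}{2} \cdot \frac{332}{3} = 28054$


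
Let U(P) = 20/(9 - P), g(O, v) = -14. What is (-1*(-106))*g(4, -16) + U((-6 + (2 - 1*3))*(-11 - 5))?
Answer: -152872/103 ≈ -1484.2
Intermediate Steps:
(-1*(-106))*g(4, -16) + U((-6 + (2 - 1*3))*(-11 - 5)) = -1*(-106)*(-14) - 20/(-9 + (-6 + (2 - 1*3))*(-11 - 5)) = 106*(-14) - 20/(-9 + (-6 + (2 - 3))*(-16)) = -1484 - 20/(-9 + (-6 - 1)*(-16)) = -1484 - 20/(-9 - 7*(-16)) = -1484 - 20/(-9 + 112) = -1484 - 20/103 = -152872/103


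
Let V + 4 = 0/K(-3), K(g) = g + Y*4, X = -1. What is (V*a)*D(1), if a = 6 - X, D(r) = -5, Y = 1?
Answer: 140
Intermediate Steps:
a = 7 (a = 6 - 1*(-1) = 6 + 1 = 7)
K(g) = 4 + g (K(g) = g + 1*4 = g + 4 = 4 + g)
V = -4 (V = -4 + 0/(4 - 3) = -4 + 0/1 = -4 + 0*1 = -4 + 0 = -4)
(V*a)*D(1) = -4*7*(-5) = -28*(-5) = 140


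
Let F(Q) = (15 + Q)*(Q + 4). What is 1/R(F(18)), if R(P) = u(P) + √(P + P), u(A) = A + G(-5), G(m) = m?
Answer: 721/518389 - 22*√3/518389 ≈ 0.0013173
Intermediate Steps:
u(A) = -5 + A (u(A) = A - 5 = -5 + A)
F(Q) = (4 + Q)*(15 + Q) (F(Q) = (15 + Q)*(4 + Q) = (4 + Q)*(15 + Q))
R(P) = -5 + P + √2*√P (R(P) = (-5 + P) + √(P + P) = (-5 + P) + √(2*P) = (-5 + P) + √2*√P = -5 + P + √2*√P)
1/R(F(18)) = 1/(-5 + (60 + 18² + 19*18) + √2*√(60 + 18² + 19*18)) = 1/(-5 + (60 + 324 + 342) + √2*√(60 + 324 + 342)) = 1/(-5 + 726 + √2*√726) = 1/(-5 + 726 + √2*(11*√6)) = 1/(-5 + 726 + 22*√3) = 1/(721 + 22*√3)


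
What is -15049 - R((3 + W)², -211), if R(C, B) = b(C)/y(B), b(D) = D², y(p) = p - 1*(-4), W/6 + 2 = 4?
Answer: -340502/23 ≈ -14804.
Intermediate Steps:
W = 12 (W = -12 + 6*4 = -12 + 24 = 12)
y(p) = 4 + p (y(p) = p + 4 = 4 + p)
R(C, B) = C²/(4 + B)
-15049 - R((3 + W)², -211) = -15049 - ((3 + 12)²)²/(4 - 211) = -15049 - (15²)²/(-207) = -15049 - 225²*(-1)/207 = -15049 - 50625*(-1)/207 = -15049 - 1*(-5625/23) = -15049 + 5625/23 = -340502/23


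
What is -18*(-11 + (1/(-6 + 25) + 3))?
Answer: 2718/19 ≈ 143.05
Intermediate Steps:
-18*(-11 + (1/(-6 + 25) + 3)) = -18*(-11 + (1/19 + 3)) = -18*(-11 + 58/19) = -18*(-151/19) = 2718/19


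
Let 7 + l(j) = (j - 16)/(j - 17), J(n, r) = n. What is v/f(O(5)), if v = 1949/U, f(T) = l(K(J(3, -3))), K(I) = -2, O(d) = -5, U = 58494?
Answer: -37031/6726810 ≈ -0.0055050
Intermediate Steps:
l(j) = -7 + (-16 + j)/(-17 + j) (l(j) = -7 + (j - 16)/(j - 17) = -7 + (-16 + j)/(-17 + j))
f(T) = -115/19 (f(T) = (103 - 6*(-2))/(-17 - 2) = (103 + 12)/(-19) = -1/19*115 = -115/19)
v = 1949/58494 ≈ 0.033320
v/f(O(5)) = 1949/(58494*(-115/19)) = (1949/58494)*(-19/115) = -37031/6726810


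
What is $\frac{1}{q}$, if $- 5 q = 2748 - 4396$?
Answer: $\frac{5}{1648} \approx 0.003034$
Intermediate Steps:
$q = \frac{1648}{5}$ ($q = - \frac{2748 - 4396}{5} = \left(- \frac{1}{5}\right) \left(-1648\right) = \frac{1648}{5} \approx 329.6$)
$\frac{1}{q} = \frac{1}{\frac{1648}{5}} = \frac{5}{1648}$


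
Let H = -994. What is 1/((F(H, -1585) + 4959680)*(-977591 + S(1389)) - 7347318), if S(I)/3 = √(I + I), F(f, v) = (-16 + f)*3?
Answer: -1211395944367/5869920382550608705886506 - 7434975*√2778/11739840765101217411773012 ≈ -2.0641e-13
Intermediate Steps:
F(f, v) = -48 + 3*f
S(I) = 3*√2*√I (S(I) = 3*√(I + I) = 3*√(2*I) = 3*(√2*√I) = 3*√2*√I)
1/((F(H, -1585) + 4959680)*(-977591 + S(1389)) - 7347318) = 1/(((-48 + 3*(-994)) + 4959680)*(-977591 + 3*√2*√1389) - 7347318) = 1/(((-48 - 2982) + 4959680)*(-977591 + 3*√2778) - 7347318) = 1/((-3030 + 4959680)*(-977591 + 3*√2778) - 7347318) = 1/(4956650*(-977591 + 3*√2778) - 7347318) = 1/((-4845576430150 + 14869950*√2778) - 7347318) = 1/(-4845583777468 + 14869950*√2778)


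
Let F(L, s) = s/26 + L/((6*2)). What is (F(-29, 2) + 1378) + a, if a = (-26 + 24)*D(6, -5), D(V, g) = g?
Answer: 216163/156 ≈ 1385.7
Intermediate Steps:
F(L, s) = L/12 + s/26 (F(L, s) = s*(1/26) + L/12 = s/26 + L*(1/12) = s/26 + L/12 = L/12 + s/26)
a = 10 (a = (-26 + 24)*(-5) = -2*(-5) = 10)
(F(-29, 2) + 1378) + a = (((1/12)*(-29) + (1/26)*2) + 1378) + 10 = ((-29/12 + 1/13) + 1378) + 10 = (-365/156 + 1378) + 10 = 214603/156 + 10 = 216163/156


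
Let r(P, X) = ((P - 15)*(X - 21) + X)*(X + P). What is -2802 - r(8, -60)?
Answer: 23562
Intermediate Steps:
r(P, X) = (P + X)*(X + (-21 + X)*(-15 + P)) (r(P, X) = ((-15 + P)*(-21 + X) + X)*(P + X) = ((-21 + X)*(-15 + P) + X)*(P + X) = (X + (-21 + X)*(-15 + P))*(P + X) = (P + X)*(X + (-21 + X)*(-15 + P)))
-2802 - r(8, -60) = -2802 - (-21*8² - 14*(-60)² + 315*8 + 315*(-60) + 8*(-60)² - 60*8² - 35*8*(-60)) = -2802 - (-21*64 - 14*3600 + 2520 - 18900 + 8*3600 - 60*64 + 16800) = -2802 - (-1344 - 50400 + 2520 - 18900 + 28800 - 3840 + 16800) = -2802 - 1*(-26364) = -2802 + 26364 = 23562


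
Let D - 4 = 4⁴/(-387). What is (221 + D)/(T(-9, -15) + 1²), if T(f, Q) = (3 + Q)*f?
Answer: 86819/42183 ≈ 2.0582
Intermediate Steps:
T(f, Q) = f*(3 + Q)
D = 1292/387 (D = 4 + 4⁴/(-387) = 4 + 256*(-1/387) = 4 - 256/387 = 1292/387 ≈ 3.3385)
(221 + D)/(T(-9, -15) + 1²) = (221 + 1292/387)/(-9*(3 - 15) + 1²) = 86819/(387*(-9*(-12) + 1)) = 86819/(387*(108 + 1)) = (86819/387)/109 = (86819/387)*(1/109) = 86819/42183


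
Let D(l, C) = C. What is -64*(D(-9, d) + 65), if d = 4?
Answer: -4416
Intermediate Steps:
-64*(D(-9, d) + 65) = -64*(4 + 65) = -64*69 = -4416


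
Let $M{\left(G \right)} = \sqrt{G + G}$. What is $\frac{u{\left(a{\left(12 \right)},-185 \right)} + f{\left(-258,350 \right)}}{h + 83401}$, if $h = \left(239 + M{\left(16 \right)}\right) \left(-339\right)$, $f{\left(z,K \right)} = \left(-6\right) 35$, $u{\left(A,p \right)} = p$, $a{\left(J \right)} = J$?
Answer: $- \frac{235025}{496732} - \frac{133905 \sqrt{2}}{496732} \approx -0.85437$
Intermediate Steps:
$f{\left(z,K \right)} = -210$
$M{\left(G \right)} = \sqrt{2} \sqrt{G}$ ($M{\left(G \right)} = \sqrt{2 G} = \sqrt{2} \sqrt{G}$)
$h = -81021 - 1356 \sqrt{2}$ ($h = \left(239 + \sqrt{2} \sqrt{16}\right) \left(-339\right) = \left(239 + \sqrt{2} \cdot 4\right) \left(-339\right) = \left(239 + 4 \sqrt{2}\right) \left(-339\right) = -81021 - 1356 \sqrt{2} \approx -82939.0$)
$\frac{u{\left(a{\left(12 \right)},-185 \right)} + f{\left(-258,350 \right)}}{h + 83401} = \frac{-185 - 210}{\left(-81021 - 1356 \sqrt{2}\right) + 83401} = - \frac{395}{2380 - 1356 \sqrt{2}}$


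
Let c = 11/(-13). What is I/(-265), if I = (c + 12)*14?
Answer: -406/689 ≈ -0.58926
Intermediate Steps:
c = -11/13 (c = 11*(-1/13) = -11/13 ≈ -0.84615)
I = 2030/13 (I = (-11/13 + 12)*14 = (145/13)*14 = 2030/13 ≈ 156.15)
I/(-265) = (2030/13)/(-265) = (2030/13)*(-1/265) = -406/689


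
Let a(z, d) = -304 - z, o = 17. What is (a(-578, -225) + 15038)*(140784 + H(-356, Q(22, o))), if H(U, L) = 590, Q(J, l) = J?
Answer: 2164718688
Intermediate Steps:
(a(-578, -225) + 15038)*(140784 + H(-356, Q(22, o))) = ((-304 - 1*(-578)) + 15038)*(140784 + 590) = ((-304 + 578) + 15038)*141374 = (274 + 15038)*141374 = 15312*141374 = 2164718688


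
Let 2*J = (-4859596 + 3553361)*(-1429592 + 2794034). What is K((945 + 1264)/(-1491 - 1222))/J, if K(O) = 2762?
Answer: -2762/891140947935 ≈ -3.0994e-9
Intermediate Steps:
J = -891140947935 (J = ((-4859596 + 3553361)*(-1429592 + 2794034))/2 = (-1306235*1364442)/2 = (½)*(-1782281895870) = -891140947935)
K((945 + 1264)/(-1491 - 1222))/J = 2762/(-891140947935) = 2762*(-1/891140947935) = -2762/891140947935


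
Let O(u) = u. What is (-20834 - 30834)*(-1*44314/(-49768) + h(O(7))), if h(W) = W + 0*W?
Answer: -2536188365/6221 ≈ -4.0768e+5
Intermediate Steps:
h(W) = W (h(W) = W + 0 = W)
(-20834 - 30834)*(-1*44314/(-49768) + h(O(7))) = (-20834 - 30834)*(-1*44314/(-49768) + 7) = -51668*(-44314*(-1/49768) + 7) = -51668*(22157/24884 + 7) = -51668*196345/24884 = -2536188365/6221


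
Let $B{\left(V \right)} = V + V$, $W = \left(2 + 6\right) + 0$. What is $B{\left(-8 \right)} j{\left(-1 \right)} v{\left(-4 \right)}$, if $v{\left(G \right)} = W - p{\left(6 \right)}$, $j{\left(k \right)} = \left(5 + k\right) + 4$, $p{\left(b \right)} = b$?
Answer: $-256$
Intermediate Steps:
$W = 8$ ($W = 8 + 0 = 8$)
$B{\left(V \right)} = 2 V$
$j{\left(k \right)} = 9 + k$
$v{\left(G \right)} = 2$ ($v{\left(G \right)} = 8 - 6 = 2$)
$B{\left(-8 \right)} j{\left(-1 \right)} v{\left(-4 \right)} = 2 \left(-8\right) \left(9 - 1\right) 2 = \left(-16\right) 8 \cdot 2 = \left(-128\right) 2 = -256$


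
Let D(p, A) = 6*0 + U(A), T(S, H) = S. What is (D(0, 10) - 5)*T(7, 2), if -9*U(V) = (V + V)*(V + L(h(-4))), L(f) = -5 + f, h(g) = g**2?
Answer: -1085/3 ≈ -361.67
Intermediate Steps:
U(V) = -2*V*(11 + V)/9 (U(V) = -(V + V)*(V + (-5 + (-4)**2))/9 = -2*V*(V + (-5 + 16))/9 = -2*V*(V + 11)/9 = -2*V*(11 + V)/9)
D(p, A) = -2*A*(11 + A)/9 (D(p, A) = 6*0 - 2*A*(11 + A)/9 = 0 - 2*A*(11 + A)/9 = -2*A*(11 + A)/9)
(D(0, 10) - 5)*T(7, 2) = (-2/9*10*(11 + 10) - 5)*7 = (-2/9*10*21 - 5)*7 = (-140/3 - 5)*7 = -155/3*7 = -1085/3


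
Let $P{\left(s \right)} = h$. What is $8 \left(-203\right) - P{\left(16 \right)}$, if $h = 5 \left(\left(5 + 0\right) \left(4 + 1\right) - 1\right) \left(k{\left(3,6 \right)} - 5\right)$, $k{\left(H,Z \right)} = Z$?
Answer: $-1744$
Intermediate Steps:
$h = 120$ ($h = 5 \left(\left(5 + 0\right) \left(4 + 1\right) - 1\right) \left(6 - 5\right) = 5 \left(5 \cdot 5 - 1\right) 1 = 5 \left(25 - 1\right) 1 = 5 \cdot 24 \cdot 1 = 120 \cdot 1 = 120$)
$P{\left(s \right)} = 120$
$8 \left(-203\right) - P{\left(16 \right)} = 8 \left(-203\right) - 120 = -1624 - 120 = -1744$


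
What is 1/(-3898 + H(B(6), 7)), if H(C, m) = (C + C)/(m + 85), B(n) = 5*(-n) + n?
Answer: -23/89666 ≈ -0.00025651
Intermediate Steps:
B(n) = -4*n (B(n) = -5*n + n = -4*n)
H(C, m) = 2*C/(85 + m) (H(C, m) = (2*C)/(85 + m) = 2*C/(85 + m))
1/(-3898 + H(B(6), 7)) = 1/(-3898 + 2*(-4*6)/(85 + 7)) = 1/(-3898 + 2*(-24)/92) = 1/(-3898 + 2*(-24)*(1/92)) = 1/(-3898 - 12/23) = 1/(-89666/23) = -23/89666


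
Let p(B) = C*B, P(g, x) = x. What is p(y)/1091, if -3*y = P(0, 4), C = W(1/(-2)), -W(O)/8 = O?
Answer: -16/3273 ≈ -0.0048885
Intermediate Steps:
W(O) = -8*O
C = 4 (C = -8/(-2) = -8*(-½) = 4)
y = -4/3 (y = -⅓*4 = -4/3 ≈ -1.3333)
p(B) = 4*B
p(y)/1091 = (4*(-4/3))/1091 = (1/1091)*(-16/3) = -16/3273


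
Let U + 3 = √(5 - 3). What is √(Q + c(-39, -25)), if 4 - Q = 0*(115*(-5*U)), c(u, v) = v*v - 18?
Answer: √611 ≈ 24.718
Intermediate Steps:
c(u, v) = -18 + v² (c(u, v) = v² - 18 = -18 + v²)
U = -3 + √2 (U = -3 + √(5 - 3) = -3 + √2 ≈ -1.5858)
Q = 4 (Q = 4 - 0*115*(-5*(-3 + √2)) = 4 - 0*115*(15 - 5*√2) = 4 - 0*(1725 - 575*√2) = 4 - 1*0 = 4 + 0 = 4)
√(Q + c(-39, -25)) = √(4 + (-18 + (-25)²)) = √(4 + (-18 + 625)) = √(4 + 607) = √611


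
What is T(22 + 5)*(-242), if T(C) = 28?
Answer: -6776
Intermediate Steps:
T(22 + 5)*(-242) = 28*(-242) = -6776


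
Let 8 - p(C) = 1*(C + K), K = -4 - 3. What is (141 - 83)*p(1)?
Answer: 812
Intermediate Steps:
K = -7
p(C) = 15 - C (p(C) = 8 - (C - 7) = 8 - (-7 + C) = 8 + (7 - C) = 15 - C)
(141 - 83)*p(1) = (141 - 83)*(15 - 1*1) = 58*(15 - 1) = 58*14 = 812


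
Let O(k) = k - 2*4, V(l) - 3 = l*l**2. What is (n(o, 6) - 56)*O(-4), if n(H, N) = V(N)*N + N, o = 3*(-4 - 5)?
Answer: -15168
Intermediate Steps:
V(l) = 3 + l**3 (V(l) = 3 + l*l**2 = 3 + l**3)
o = -27 (o = 3*(-9) = -27)
O(k) = -8 + k (O(k) = k - 8 = -8 + k)
n(H, N) = N + N*(3 + N**3) (n(H, N) = (3 + N**3)*N + N = N*(3 + N**3) + N = N + N*(3 + N**3))
(n(o, 6) - 56)*O(-4) = (6*(4 + 6**3) - 56)*(-8 - 4) = (6*(4 + 216) - 56)*(-12) = (6*220 - 56)*(-12) = (1320 - 56)*(-12) = 1264*(-12) = -15168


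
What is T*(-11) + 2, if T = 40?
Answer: -438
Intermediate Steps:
T*(-11) + 2 = 40*(-11) + 2 = -440 + 2 = -438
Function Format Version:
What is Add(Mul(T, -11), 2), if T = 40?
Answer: -438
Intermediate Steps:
Add(Mul(T, -11), 2) = Add(Mul(40, -11), 2) = Add(-440, 2) = -438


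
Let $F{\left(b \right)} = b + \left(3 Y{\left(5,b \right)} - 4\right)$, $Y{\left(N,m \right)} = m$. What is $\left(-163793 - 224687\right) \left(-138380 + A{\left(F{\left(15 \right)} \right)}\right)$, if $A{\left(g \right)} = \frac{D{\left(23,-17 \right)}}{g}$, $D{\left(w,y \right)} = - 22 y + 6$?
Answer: $\frac{376286584000}{7} \approx 5.3755 \cdot 10^{10}$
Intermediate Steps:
$F{\left(b \right)} = -4 + 4 b$ ($F{\left(b \right)} = b + \left(3 b - 4\right) = b + \left(-4 + 3 b\right) = -4 + 4 b$)
$D{\left(w,y \right)} = 6 - 22 y$
$A{\left(g \right)} = \frac{380}{g}$ ($A{\left(g \right)} = \frac{6 - -374}{g} = \frac{6 + 374}{g} = \frac{380}{g}$)
$\left(-163793 - 224687\right) \left(-138380 + A{\left(F{\left(15 \right)} \right)}\right) = \left(-163793 - 224687\right) \left(-138380 + \frac{380}{-4 + 4 \cdot 15}\right) = - 388480 \left(-138380 + \frac{380}{-4 + 60}\right) = - 388480 \left(-138380 + \frac{380}{56}\right) = - 388480 \left(-138380 + 380 \cdot \frac{1}{56}\right) = - 388480 \left(-138380 + \frac{95}{14}\right) = \left(-388480\right) \left(- \frac{1937225}{14}\right) = \frac{376286584000}{7}$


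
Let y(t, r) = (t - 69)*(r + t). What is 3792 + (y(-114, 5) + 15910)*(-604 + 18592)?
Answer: 644999508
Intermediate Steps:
y(t, r) = (-69 + t)*(r + t)
3792 + (y(-114, 5) + 15910)*(-604 + 18592) = 3792 + (((-114)² - 69*5 - 69*(-114) + 5*(-114)) + 15910)*(-604 + 18592) = 3792 + ((12996 - 345 + 7866 - 570) + 15910)*17988 = 3792 + (19947 + 15910)*17988 = 3792 + 35857*17988 = 3792 + 644995716 = 644999508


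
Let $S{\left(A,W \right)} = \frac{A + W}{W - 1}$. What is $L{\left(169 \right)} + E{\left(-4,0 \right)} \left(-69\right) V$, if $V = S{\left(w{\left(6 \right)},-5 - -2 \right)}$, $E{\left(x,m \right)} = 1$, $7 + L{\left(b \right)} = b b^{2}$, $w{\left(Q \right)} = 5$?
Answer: $\frac{9653673}{2} \approx 4.8268 \cdot 10^{6}$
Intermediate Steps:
$L{\left(b \right)} = -7 + b^{3}$ ($L{\left(b \right)} = -7 + b b^{2} = -7 + b^{3}$)
$S{\left(A,W \right)} = \frac{A + W}{-1 + W}$
$V = - \frac{1}{2}$ ($V = \frac{5 - 3}{-1 - 3} = \frac{1}{-4} \cdot 2 = \left(- \frac{1}{4}\right) 2 = - \frac{1}{2} \approx -0.5$)
$L{\left(169 \right)} + E{\left(-4,0 \right)} \left(-69\right) V = \left(-7 + 169^{3}\right) + 1 \left(-69\right) \left(- \frac{1}{2}\right) = \left(-7 + 4826809\right) - - \frac{69}{2} = 4826802 + \frac{69}{2} = \frac{9653673}{2}$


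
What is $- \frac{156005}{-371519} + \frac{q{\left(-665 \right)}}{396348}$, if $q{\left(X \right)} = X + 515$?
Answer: $\frac{10296090315}{24541802102} \approx 0.41953$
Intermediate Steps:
$q{\left(X \right)} = 515 + X$
$- \frac{156005}{-371519} + \frac{q{\left(-665 \right)}}{396348} = - \frac{156005}{-371519} + \frac{515 - 665}{396348} = \left(-156005\right) \left(- \frac{1}{371519}\right) - \frac{25}{66058} = \frac{156005}{371519} - \frac{25}{66058} = \frac{10296090315}{24541802102}$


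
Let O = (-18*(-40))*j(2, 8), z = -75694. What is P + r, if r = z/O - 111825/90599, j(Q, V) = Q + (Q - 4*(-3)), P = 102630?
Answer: 53553417118847/521850240 ≈ 1.0262e+5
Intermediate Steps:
j(Q, V) = 12 + 2*Q (j(Q, V) = Q + (Q + 12) = Q + (12 + Q) = 12 + 2*Q)
O = 11520 (O = (-18*(-40))*(12 + 2*2) = 720*(12 + 4) = 720*16 = 11520)
r = -4073012353/521850240 (r = -75694/11520 - 111825/90599 = -75694*1/11520 - 111825*1/90599 = -37847/5760 - 111825/90599 = -4073012353/521850240 ≈ -7.8049)
P + r = 102630 - 4073012353/521850240 = 53553417118847/521850240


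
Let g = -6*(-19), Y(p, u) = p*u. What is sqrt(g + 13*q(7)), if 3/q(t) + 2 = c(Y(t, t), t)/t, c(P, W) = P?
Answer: sqrt(3045)/5 ≈ 11.036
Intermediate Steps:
g = 114
q(t) = 3/(-2 + t) (q(t) = 3/(-2 + (t*t)/t) = 3/(-2 + t**2/t) = 3/(-2 + t))
sqrt(g + 13*q(7)) = sqrt(114 + 13*(3/(-2 + 7))) = sqrt(114 + 13*(3/5)) = sqrt(114 + 39/5) = sqrt(609/5) = sqrt(3045)/5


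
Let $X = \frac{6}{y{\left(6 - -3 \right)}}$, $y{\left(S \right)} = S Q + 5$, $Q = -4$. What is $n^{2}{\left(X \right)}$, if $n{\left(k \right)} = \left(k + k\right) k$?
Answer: $\frac{5184}{923521} \approx 0.0056133$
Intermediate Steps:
$y{\left(S \right)} = 5 - 4 S$ ($y{\left(S \right)} = S \left(-4\right) + 5 = - 4 S + 5 = 5 - 4 S$)
$X = - \frac{6}{31}$ ($X = \frac{6}{5 - 4 \left(6 - -3\right)} = \frac{6}{5 - 4 \left(6 + 3\right)} = \frac{6}{5 - 36} = \frac{6}{-31} = 6 \left(- \frac{1}{31}\right) = - \frac{6}{31} \approx -0.19355$)
$n{\left(k \right)} = 2 k^{2}$ ($n{\left(k \right)} = 2 k k = 2 k^{2}$)
$n^{2}{\left(X \right)} = \left(2 \left(- \frac{6}{31}\right)^{2}\right)^{2} = \left(2 \cdot \frac{36}{961}\right)^{2} = \left(\frac{72}{961}\right)^{2} = \frac{5184}{923521}$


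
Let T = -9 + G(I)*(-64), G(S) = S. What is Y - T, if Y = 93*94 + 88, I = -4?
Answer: 8583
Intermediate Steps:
T = 247 (T = -9 - 4*(-64) = -9 + 256 = 247)
Y = 8830 (Y = 8742 + 88 = 8830)
Y - T = 8830 - 1*247 = 8830 - 247 = 8583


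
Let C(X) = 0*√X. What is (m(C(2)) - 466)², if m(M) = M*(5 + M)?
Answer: 217156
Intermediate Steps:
C(X) = 0
(m(C(2)) - 466)² = (0*(5 + 0) - 466)² = (0*5 - 466)² = (0 - 466)² = (-466)² = 217156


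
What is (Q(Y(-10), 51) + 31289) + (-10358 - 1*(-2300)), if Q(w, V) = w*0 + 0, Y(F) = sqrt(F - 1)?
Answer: 23231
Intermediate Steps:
Y(F) = sqrt(-1 + F)
Q(w, V) = 0 (Q(w, V) = 0 + 0 = 0)
(Q(Y(-10), 51) + 31289) + (-10358 - 1*(-2300)) = (0 + 31289) + (-10358 - 1*(-2300)) = 31289 + (-10358 + 2300) = 31289 - 8058 = 23231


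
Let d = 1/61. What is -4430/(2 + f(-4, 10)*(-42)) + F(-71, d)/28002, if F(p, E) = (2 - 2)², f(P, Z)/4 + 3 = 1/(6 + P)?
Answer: -2215/211 ≈ -10.498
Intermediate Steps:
d = 1/61 ≈ 0.016393
f(P, Z) = -12 + 4/(6 + P)
F(p, E) = 0 (F(p, E) = 0² = 0)
-4430/(2 + f(-4, 10)*(-42)) + F(-71, d)/28002 = -4430/(2 + (4*(-17 - 3*(-4))/(6 - 4))*(-42)) + 0/28002 = -4430/(2 + (4*(-17 + 12)/2)*(-42)) + 0*(1/28002) = -4430/(2 + (4*(½)*(-5))*(-42)) + 0 = -4430/(2 - 10*(-42)) + 0 = -4430/(2 + 420) + 0 = -4430/422 + 0 = -4430*1/422 + 0 = -2215/211 + 0 = -2215/211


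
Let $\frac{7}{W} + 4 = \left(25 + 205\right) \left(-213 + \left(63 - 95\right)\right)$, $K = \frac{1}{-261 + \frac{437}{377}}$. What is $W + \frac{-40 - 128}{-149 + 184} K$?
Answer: $\frac{63307799}{3450273650} \approx 0.018349$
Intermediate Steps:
$K = - \frac{377}{97960}$ ($K = \frac{1}{-261 + 437 \cdot \frac{1}{377}} = \frac{1}{-261 + \frac{437}{377}} = \frac{1}{- \frac{97960}{377}} = - \frac{377}{97960} \approx -0.0038485$)
$W = - \frac{7}{56354}$ ($W = \frac{7}{-4 + \left(25 + 205\right) \left(-213 + \left(63 - 95\right)\right)} = \frac{7}{-4 + 230 \left(-213 + \left(63 - 95\right)\right)} = \frac{7}{-4 + 230 \left(-213 - 32\right)} = \frac{7}{-4 + 230 \left(-245\right)} = \frac{7}{-4 - 56350} = \frac{7}{-56354} = 7 \left(- \frac{1}{56354}\right) = - \frac{7}{56354} \approx -0.00012421$)
$W + \frac{-40 - 128}{-149 + 184} K = - \frac{7}{56354} + \frac{-40 - 128}{-149 + 184} \left(- \frac{377}{97960}\right) = - \frac{7}{56354} + - \frac{168}{35} \left(- \frac{377}{97960}\right) = - \frac{7}{56354} + \left(-168\right) \frac{1}{35} \left(- \frac{377}{97960}\right) = - \frac{7}{56354} - - \frac{1131}{61225} = - \frac{7}{56354} + \frac{1131}{61225} = \frac{63307799}{3450273650}$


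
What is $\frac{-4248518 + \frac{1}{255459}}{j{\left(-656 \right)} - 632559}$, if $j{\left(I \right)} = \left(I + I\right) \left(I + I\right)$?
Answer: $- \frac{1085322159761}{278139927315} \approx -3.9021$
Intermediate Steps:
$j{\left(I \right)} = 4 I^{2}$ ($j{\left(I \right)} = 2 I 2 I = 4 I^{2}$)
$\frac{-4248518 + \frac{1}{255459}}{j{\left(-656 \right)} - 632559} = \frac{-4248518 + \frac{1}{255459}}{4 \left(-656\right)^{2} - 632559} = \frac{-4248518 + \frac{1}{255459}}{4 \cdot 430336 - 632559} = - \frac{1085322159761}{255459 \left(1721344 - 632559\right)} = - \frac{1085322159761}{255459 \cdot 1088785} = \left(- \frac{1085322159761}{255459}\right) \frac{1}{1088785} = - \frac{1085322159761}{278139927315}$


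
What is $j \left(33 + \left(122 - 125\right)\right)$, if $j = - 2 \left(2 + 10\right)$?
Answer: $-720$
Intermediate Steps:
$j = -24$ ($j = \left(-2\right) 12 = -24$)
$j \left(33 + \left(122 - 125\right)\right) = - 24 \left(33 + \left(122 - 125\right)\right) = - 24 \left(33 - 3\right) = \left(-24\right) 30 = -720$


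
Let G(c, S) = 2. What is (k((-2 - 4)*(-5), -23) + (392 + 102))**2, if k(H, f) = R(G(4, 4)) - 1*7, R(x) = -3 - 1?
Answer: 233289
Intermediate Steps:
R(x) = -4
k(H, f) = -11 (k(H, f) = -4 - 1*7 = -4 - 7 = -11)
(k((-2 - 4)*(-5), -23) + (392 + 102))**2 = (-11 + (392 + 102))**2 = (-11 + 494)**2 = 483**2 = 233289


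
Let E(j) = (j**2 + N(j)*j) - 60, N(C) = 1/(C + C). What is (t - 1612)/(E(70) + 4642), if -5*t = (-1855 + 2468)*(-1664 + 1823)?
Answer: -211054/94825 ≈ -2.2257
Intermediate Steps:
N(C) = 1/(2*C)
E(j) = -119/2 + j**2 (E(j) = (j**2 + (1/(2*j))*j) - 60 = (j**2 + 1/2) - 60 = (1/2 + j**2) - 60 = -119/2 + j**2)
t = -97467/5 (t = -(-1855 + 2468)*(-1664 + 1823)/5 = -613*159/5 = -1/5*97467 = -97467/5 ≈ -19493.)
(t - 1612)/(E(70) + 4642) = (-97467/5 - 1612)/((-119/2 + 70**2) + 4642) = -105527/(5*((-119/2 + 4900) + 4642)) = -105527/(5*(9681/2 + 4642)) = -105527/(5*18965/2) = -105527/5*2/18965 = -211054/94825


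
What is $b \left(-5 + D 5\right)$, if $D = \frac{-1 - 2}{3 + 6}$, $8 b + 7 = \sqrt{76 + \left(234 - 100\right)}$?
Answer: $\frac{35}{6} - \frac{5 \sqrt{210}}{6} \approx -6.2428$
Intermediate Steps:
$b = - \frac{7}{8} + \frac{\sqrt{210}}{8}$ ($b = - \frac{7}{8} + \frac{\sqrt{76 + \left(234 - 100\right)}}{8} = - \frac{7}{8} + \frac{\sqrt{76 + 134}}{8} = - \frac{7}{8} + \frac{\sqrt{210}}{8} \approx 0.93642$)
$D = - \frac{1}{3}$ ($D = - \frac{3}{9} = \left(-3\right) \frac{1}{9} = - \frac{1}{3} \approx -0.33333$)
$b \left(-5 + D 5\right) = \left(- \frac{7}{8} + \frac{\sqrt{210}}{8}\right) \left(-5 - \frac{5}{3}\right) = \left(- \frac{7}{8} + \frac{\sqrt{210}}{8}\right) \left(- \frac{20}{3}\right) = \frac{35}{6} - \frac{5 \sqrt{210}}{6}$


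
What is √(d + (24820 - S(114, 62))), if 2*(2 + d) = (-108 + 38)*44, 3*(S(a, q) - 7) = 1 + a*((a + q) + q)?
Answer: 2*√32010/3 ≈ 119.28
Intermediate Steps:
S(a, q) = 22/3 + a*(a + 2*q)/3 (S(a, q) = 7 + (1 + a*((a + q) + q))/3 = 7 + (1 + a*(a + 2*q))/3 = 7 + (⅓ + a*(a + 2*q)/3) = 22/3 + a*(a + 2*q)/3)
d = -1542 (d = -2 + ((-108 + 38)*44)/2 = -2 + (-70*44)/2 = -2 + (½)*(-3080) = -2 - 1540 = -1542)
√(d + (24820 - S(114, 62))) = √(-1542 + (24820 - (22/3 + (⅓)*114² + (⅔)*114*62))) = √(-1542 + (24820 - (22/3 + (⅓)*12996 + 4712))) = √(-1542 + (24820 - (22/3 + 4332 + 4712))) = √(-1542 + (24820 - 1*27154/3)) = √(-1542 + (24820 - 27154/3)) = √(-1542 + 47306/3) = √(42680/3) = 2*√32010/3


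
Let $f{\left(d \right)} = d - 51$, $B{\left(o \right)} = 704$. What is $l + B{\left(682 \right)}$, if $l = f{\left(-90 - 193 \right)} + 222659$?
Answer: $223029$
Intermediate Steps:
$f{\left(d \right)} = -51 + d$ ($f{\left(d \right)} = d - 51 = -51 + d$)
$l = 222325$ ($l = \left(-51 - 283\right) + 222659 = -334 + 222659 = 222325$)
$l + B{\left(682 \right)} = 222325 + 704 = 223029$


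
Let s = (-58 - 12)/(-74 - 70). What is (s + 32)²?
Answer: 5470921/5184 ≈ 1055.3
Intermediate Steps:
s = 35/72 (s = -70/(-144) = -70*(-1/144) = 35/72 ≈ 0.48611)
(s + 32)² = (35/72 + 32)² = (2339/72)² = 5470921/5184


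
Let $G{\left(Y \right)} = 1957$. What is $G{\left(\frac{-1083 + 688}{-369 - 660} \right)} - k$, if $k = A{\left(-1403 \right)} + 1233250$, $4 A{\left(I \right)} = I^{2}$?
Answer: $- \frac{6893581}{4} \approx -1.7234 \cdot 10^{6}$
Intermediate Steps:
$A{\left(I \right)} = \frac{I^{2}}{4}$
$k = \frac{6901409}{4}$ ($k = \frac{\left(-1403\right)^{2}}{4} + 1233250 = \frac{1}{4} \cdot 1968409 + 1233250 = \frac{1968409}{4} + 1233250 = \frac{6901409}{4} \approx 1.7254 \cdot 10^{6}$)
$G{\left(\frac{-1083 + 688}{-369 - 660} \right)} - k = 1957 - \frac{6901409}{4} = - \frac{6893581}{4}$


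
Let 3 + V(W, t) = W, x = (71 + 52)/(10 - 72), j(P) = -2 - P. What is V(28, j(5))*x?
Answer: -3075/62 ≈ -49.597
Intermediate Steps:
x = -123/62 (x = 123/(-62) = 123*(-1/62) = -123/62 ≈ -1.9839)
V(W, t) = -3 + W
V(28, j(5))*x = (-3 + 28)*(-123/62) = 25*(-123/62) = -3075/62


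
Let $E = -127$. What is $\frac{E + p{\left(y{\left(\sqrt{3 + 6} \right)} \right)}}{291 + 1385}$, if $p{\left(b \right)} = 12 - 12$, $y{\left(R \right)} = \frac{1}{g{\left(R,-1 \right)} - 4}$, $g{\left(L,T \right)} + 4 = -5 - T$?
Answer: $- \frac{127}{1676} \approx -0.075776$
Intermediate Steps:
$g{\left(L,T \right)} = -9 - T$ ($g{\left(L,T \right)} = -4 - \left(5 + T\right) = -9 - T$)
$y{\left(R \right)} = - \frac{1}{12}$ ($y{\left(R \right)} = \frac{1}{\left(-9 - -1\right) - 4} = \frac{1}{\left(-9 + 1\right) - 4} = \frac{1}{-8 - 4} = \frac{1}{-12} = - \frac{1}{12}$)
$p{\left(b \right)} = 0$
$\frac{E + p{\left(y{\left(\sqrt{3 + 6} \right)} \right)}}{291 + 1385} = \frac{-127 + 0}{291 + 1385} = \frac{1}{1676} \left(-127\right) = - \frac{127}{1676}$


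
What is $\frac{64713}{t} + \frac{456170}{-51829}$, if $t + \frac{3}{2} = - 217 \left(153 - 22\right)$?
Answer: $- \frac{32644477844}{2946841453} \approx -11.078$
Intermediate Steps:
$t = - \frac{56857}{2}$ ($t = - \frac{3}{2} - 217 \left(153 - 22\right) = - \frac{3}{2} - 28427 = - \frac{56857}{2} \approx -28429.0$)
$\frac{64713}{t} + \frac{456170}{-51829} = \frac{64713}{- \frac{56857}{2}} + \frac{456170}{-51829} = 64713 \left(- \frac{2}{56857}\right) + 456170 \left(- \frac{1}{51829}\right) = - \frac{129426}{56857} - \frac{456170}{51829} = - \frac{32644477844}{2946841453}$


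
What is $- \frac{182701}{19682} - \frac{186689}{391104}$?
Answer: $- \frac{37564752401}{3848854464} \approx -9.76$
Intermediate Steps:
$- \frac{182701}{19682} - \frac{186689}{391104} = - \frac{37564752401}{3848854464}$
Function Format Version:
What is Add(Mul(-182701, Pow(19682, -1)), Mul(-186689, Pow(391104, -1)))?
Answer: Rational(-37564752401, 3848854464) ≈ -9.7600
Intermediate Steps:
Add(Mul(-182701, Pow(19682, -1)), Mul(-186689, Pow(391104, -1))) = Add(Mul(-182701, Rational(1, 19682)), Mul(-186689, Rational(1, 391104))) = Add(Rational(-182701, 19682), Rational(-186689, 391104)) = Rational(-37564752401, 3848854464)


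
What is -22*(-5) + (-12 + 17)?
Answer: 115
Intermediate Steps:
-22*(-5) + (-12 + 17) = 110 + 5 = 115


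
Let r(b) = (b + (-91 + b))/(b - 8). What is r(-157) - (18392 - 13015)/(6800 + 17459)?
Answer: 595846/266849 ≈ 2.2329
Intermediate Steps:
r(b) = (-91 + 2*b)/(-8 + b)
r(-157) - (18392 - 13015)/(6800 + 17459) = (-91 + 2*(-157))/(-8 - 157) - (18392 - 13015)/(6800 + 17459) = (-91 - 314)/(-165) - 5377/24259 = -1/165*(-405) - 5377/24259 = 27/11 - 1*5377/24259 = 27/11 - 5377/24259 = 595846/266849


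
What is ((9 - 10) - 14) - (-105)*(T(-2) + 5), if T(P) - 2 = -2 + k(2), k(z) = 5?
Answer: 1035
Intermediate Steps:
T(P) = 5 (T(P) = 2 + (-2 + 5) = 2 + 3 = 5)
((9 - 10) - 14) - (-105)*(T(-2) + 5) = ((9 - 10) - 14) - (-105)*(5 + 5) = (-1 - 14) - (-105)*10 = -15 - 35*(-30) = -15 + 1050 = 1035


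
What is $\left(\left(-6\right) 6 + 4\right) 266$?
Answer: $-8512$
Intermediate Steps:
$\left(\left(-6\right) 6 + 4\right) 266 = \left(-36 + 4\right) 266 = \left(-32\right) 266 = -8512$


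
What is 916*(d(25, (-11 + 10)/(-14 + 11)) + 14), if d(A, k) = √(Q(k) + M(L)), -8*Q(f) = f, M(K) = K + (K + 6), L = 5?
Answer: 12824 + 229*√2298/3 ≈ 16483.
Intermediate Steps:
M(K) = 6 + 2*K (M(K) = K + (6 + K) = 6 + 2*K)
Q(f) = -f/8
d(A, k) = √(16 - k/8) (d(A, k) = √(-k/8 + (6 + 2*5)) = √(-k/8 + (6 + 10)) = √(-k/8 + 16) = √(16 - k/8))
916*(d(25, (-11 + 10)/(-14 + 11)) + 14) = 916*(√(256 - 2*(-11 + 10)/(-14 + 11))/4 + 14) = 916*(√(256 - (-2)/(-3))/4 + 14) = 916*(√(256 - (-2)*(-1)/3)/4 + 14) = 916*(√(256 - 2*⅓)/4 + 14) = 916*(√(256 - ⅔)/4 + 14) = 916*(√(766/3)/4 + 14) = 916*((√2298/3)/4 + 14) = 916*(√2298/12 + 14) = 916*(14 + √2298/12) = 12824 + 229*√2298/3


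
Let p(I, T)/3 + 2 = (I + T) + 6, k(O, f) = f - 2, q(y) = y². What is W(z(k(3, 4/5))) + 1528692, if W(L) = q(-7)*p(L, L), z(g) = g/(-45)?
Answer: 38232196/25 ≈ 1.5293e+6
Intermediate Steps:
k(O, f) = -2 + f
z(g) = -g/45 (z(g) = g*(-1/45) = -g/45)
p(I, T) = 12 + 3*I + 3*T (p(I, T) = -6 + 3*((I + T) + 6) = -6 + 3*(6 + I + T) = -6 + (18 + 3*I + 3*T) = 12 + 3*I + 3*T)
W(L) = 588 + 294*L (W(L) = (-7)²*(12 + 3*L + 3*L) = 49*(12 + 6*L) = 588 + 294*L)
W(z(k(3, 4/5))) + 1528692 = (588 + 294*(-(-2 + 4/5)/45)) + 1528692 = (588 + 294*(-(-2 + 4*(⅕))/45)) + 1528692 = (588 + 294*(-(-2 + ⅘)/45)) + 1528692 = (588 + 294*(-1/45*(-6/5))) + 1528692 = (588 + 294*(2/75)) + 1528692 = (588 + 196/25) + 1528692 = 14896/25 + 1528692 = 38232196/25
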